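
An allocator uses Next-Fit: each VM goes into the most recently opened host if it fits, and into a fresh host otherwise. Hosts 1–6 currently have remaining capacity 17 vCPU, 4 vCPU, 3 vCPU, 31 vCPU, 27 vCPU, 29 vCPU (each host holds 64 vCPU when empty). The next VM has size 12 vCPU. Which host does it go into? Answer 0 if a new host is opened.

Next-Fit only looks at host 6, which has 29 vCPU free.
12 vCPU fits there.

6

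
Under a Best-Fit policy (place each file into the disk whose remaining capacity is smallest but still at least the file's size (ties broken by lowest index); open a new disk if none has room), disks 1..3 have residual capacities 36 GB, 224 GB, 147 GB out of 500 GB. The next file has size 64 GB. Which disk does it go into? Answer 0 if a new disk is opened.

3

Disks with room: disk 2 (224 GB), disk 3 (147 GB).
Tightest fit is disk 3 with 147 GB free.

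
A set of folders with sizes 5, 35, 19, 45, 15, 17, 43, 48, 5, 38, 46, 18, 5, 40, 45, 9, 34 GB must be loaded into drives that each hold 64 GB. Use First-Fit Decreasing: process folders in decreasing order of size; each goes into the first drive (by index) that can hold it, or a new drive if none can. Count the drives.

Sorted descending: 48, 46, 45, 45, 43, 40, 38, 35, 34, 19, 18, 17, 15, 9, 5, 5, 5.
48 GB → drive 1 (remaining 16 GB)
46 GB → drive 2 (remaining 18 GB)
45 GB → drive 3 (remaining 19 GB)
45 GB → drive 4 (remaining 19 GB)
43 GB → drive 5 (remaining 21 GB)
40 GB → drive 6 (remaining 24 GB)
38 GB → drive 7 (remaining 26 GB)
35 GB → drive 8 (remaining 29 GB)
34 GB → drive 9 (remaining 30 GB)
19 GB → drive 3 (remaining 0 GB)
18 GB → drive 2 (remaining 0 GB)
17 GB → drive 4 (remaining 2 GB)
15 GB → drive 1 (remaining 1 GB)
9 GB → drive 5 (remaining 12 GB)
5 GB → drive 5 (remaining 7 GB)
5 GB → drive 5 (remaining 2 GB)
5 GB → drive 6 (remaining 19 GB)

9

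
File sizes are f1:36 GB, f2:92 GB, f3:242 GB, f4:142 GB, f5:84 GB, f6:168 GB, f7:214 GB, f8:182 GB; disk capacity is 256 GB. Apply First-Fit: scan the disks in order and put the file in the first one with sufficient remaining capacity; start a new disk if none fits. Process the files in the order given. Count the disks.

6 disks

disk 1: place f1 (36 GB), 220 GB left
disk 1: place f2 (92 GB), 128 GB left
disk 2: place f3 (242 GB), 14 GB left
disk 3: place f4 (142 GB), 114 GB left
disk 1: place f5 (84 GB), 44 GB left
disk 4: place f6 (168 GB), 88 GB left
disk 5: place f7 (214 GB), 42 GB left
disk 6: place f8 (182 GB), 74 GB left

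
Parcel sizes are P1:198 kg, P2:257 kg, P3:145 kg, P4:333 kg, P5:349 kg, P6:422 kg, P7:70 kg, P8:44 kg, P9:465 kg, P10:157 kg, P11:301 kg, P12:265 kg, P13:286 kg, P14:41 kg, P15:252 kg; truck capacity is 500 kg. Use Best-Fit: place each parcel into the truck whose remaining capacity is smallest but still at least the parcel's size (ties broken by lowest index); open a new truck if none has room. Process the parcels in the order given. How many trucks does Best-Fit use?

Put P1 (198 kg) in truck 1; 302 kg remain.
Put P2 (257 kg) in truck 1; 45 kg remain.
Put P3 (145 kg) in truck 2; 355 kg remain.
Put P4 (333 kg) in truck 2; 22 kg remain.
Put P5 (349 kg) in truck 3; 151 kg remain.
Put P6 (422 kg) in truck 4; 78 kg remain.
Put P7 (70 kg) in truck 4; 8 kg remain.
Put P8 (44 kg) in truck 1; 1 kg remain.
Put P9 (465 kg) in truck 5; 35 kg remain.
Put P10 (157 kg) in truck 6; 343 kg remain.
Put P11 (301 kg) in truck 6; 42 kg remain.
Put P12 (265 kg) in truck 7; 235 kg remain.
Put P13 (286 kg) in truck 8; 214 kg remain.
Put P14 (41 kg) in truck 6; 1 kg remain.
Put P15 (252 kg) in truck 9; 248 kg remain.
Final trucks: [198,257,44] [145,333] [349] [422,70] [465] [157,301,41] [265] [286] [252].

9 trucks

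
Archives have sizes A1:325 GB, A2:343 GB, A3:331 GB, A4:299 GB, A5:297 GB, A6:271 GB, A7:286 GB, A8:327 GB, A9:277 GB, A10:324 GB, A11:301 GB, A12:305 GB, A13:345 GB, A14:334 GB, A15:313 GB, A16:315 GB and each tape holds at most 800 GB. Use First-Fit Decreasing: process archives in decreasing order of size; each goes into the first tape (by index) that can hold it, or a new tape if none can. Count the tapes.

8 tapes

Sorted descending: 345, 343, 334, 331, 327, 325, 324, 315, 313, 305, 301, 299, 297, 286, 277, 271.
tape 1: place 345 GB, 455 GB left
tape 1: place 343 GB, 112 GB left
tape 2: place 334 GB, 466 GB left
tape 2: place 331 GB, 135 GB left
tape 3: place 327 GB, 473 GB left
tape 3: place 325 GB, 148 GB left
tape 4: place 324 GB, 476 GB left
tape 4: place 315 GB, 161 GB left
tape 5: place 313 GB, 487 GB left
tape 5: place 305 GB, 182 GB left
tape 6: place 301 GB, 499 GB left
tape 6: place 299 GB, 200 GB left
tape 7: place 297 GB, 503 GB left
tape 7: place 286 GB, 217 GB left
tape 8: place 277 GB, 523 GB left
tape 8: place 271 GB, 252 GB left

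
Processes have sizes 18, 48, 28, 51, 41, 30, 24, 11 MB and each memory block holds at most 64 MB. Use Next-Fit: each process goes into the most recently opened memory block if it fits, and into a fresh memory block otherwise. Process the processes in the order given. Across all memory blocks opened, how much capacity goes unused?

197

Put 18 MB in memory block 1; 46 MB remain.
Put 48 MB in memory block 2; 16 MB remain.
Put 28 MB in memory block 3; 36 MB remain.
Put 51 MB in memory block 4; 13 MB remain.
Put 41 MB in memory block 5; 23 MB remain.
Put 30 MB in memory block 6; 34 MB remain.
Put 24 MB in memory block 6; 10 MB remain.
Put 11 MB in memory block 7; 53 MB remain.
7 memory blocks × 64 MB = 448 MB; used 251 MB; unused 197 MB.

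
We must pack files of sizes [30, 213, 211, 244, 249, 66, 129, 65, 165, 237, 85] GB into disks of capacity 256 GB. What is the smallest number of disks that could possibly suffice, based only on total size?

Total size = 30 + 213 + 211 + 244 + 249 + 66 + 129 + 65 + 165 + 237 + 85 = 1694 GB.
⌈1694 / 256⌉ = 7.

7 disks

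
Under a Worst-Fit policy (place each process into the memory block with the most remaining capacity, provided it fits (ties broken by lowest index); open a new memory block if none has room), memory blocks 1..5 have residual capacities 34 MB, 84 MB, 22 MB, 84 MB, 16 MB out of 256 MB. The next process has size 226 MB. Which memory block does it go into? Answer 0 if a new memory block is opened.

0

No memory block has ≥ 226 MB free, so a new memory block is opened.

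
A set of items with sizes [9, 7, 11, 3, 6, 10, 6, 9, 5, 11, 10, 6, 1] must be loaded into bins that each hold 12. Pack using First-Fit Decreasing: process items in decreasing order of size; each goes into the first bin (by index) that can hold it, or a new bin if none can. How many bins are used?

9

Sorted descending: 11, 11, 10, 10, 9, 9, 7, 6, 6, 6, 5, 3, 1.
Put 11 in bin 1; 1 remain.
Put 11 in bin 2; 1 remain.
Put 10 in bin 3; 2 remain.
Put 10 in bin 4; 2 remain.
Put 9 in bin 5; 3 remain.
Put 9 in bin 6; 3 remain.
Put 7 in bin 7; 5 remain.
Put 6 in bin 8; 6 remain.
Put 6 in bin 8; 0 remain.
Put 6 in bin 9; 6 remain.
Put 5 in bin 7; 0 remain.
Put 3 in bin 5; 0 remain.
Put 1 in bin 1; 0 remain.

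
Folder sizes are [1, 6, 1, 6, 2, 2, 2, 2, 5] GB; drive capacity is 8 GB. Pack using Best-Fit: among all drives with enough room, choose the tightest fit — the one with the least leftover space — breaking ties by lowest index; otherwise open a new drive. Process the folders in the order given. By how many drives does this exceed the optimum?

Best-Fit: [1,6,1] [6,2] [2,2,2] [5] → 4 drives.
Total size 27 GB; any packing needs at least ⌈27/8⌉ = 4 drives.
So 4 is already optimal.

0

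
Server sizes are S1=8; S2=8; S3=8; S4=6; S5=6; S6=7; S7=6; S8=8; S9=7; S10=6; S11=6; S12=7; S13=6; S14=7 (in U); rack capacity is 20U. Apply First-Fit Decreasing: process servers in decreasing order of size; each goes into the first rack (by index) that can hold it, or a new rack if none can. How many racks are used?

Sorted descending: 8, 8, 8, 8, 7, 7, 7, 7, 6, 6, 6, 6, 6, 6.
8U → rack 1 (remaining 12U)
8U → rack 1 (remaining 4U)
8U → rack 2 (remaining 12U)
8U → rack 2 (remaining 4U)
7U → rack 3 (remaining 13U)
7U → rack 3 (remaining 6U)
7U → rack 4 (remaining 13U)
7U → rack 4 (remaining 6U)
6U → rack 3 (remaining 0U)
6U → rack 4 (remaining 0U)
6U → rack 5 (remaining 14U)
6U → rack 5 (remaining 8U)
6U → rack 5 (remaining 2U)
6U → rack 6 (remaining 14U)
Final racks: [8,8] [8,8] [7,7,6] [7,7,6] [6,6,6] [6].

6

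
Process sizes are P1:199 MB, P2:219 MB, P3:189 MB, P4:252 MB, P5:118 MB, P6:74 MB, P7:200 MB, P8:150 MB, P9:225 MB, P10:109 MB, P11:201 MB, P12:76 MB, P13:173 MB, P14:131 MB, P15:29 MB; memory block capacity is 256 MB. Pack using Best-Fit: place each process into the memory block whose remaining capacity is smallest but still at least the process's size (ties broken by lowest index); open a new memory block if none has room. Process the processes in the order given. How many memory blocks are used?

11 memory blocks

Put P1 (199 MB) in memory block 1; 57 MB remain.
Put P2 (219 MB) in memory block 2; 37 MB remain.
Put P3 (189 MB) in memory block 3; 67 MB remain.
Put P4 (252 MB) in memory block 4; 4 MB remain.
Put P5 (118 MB) in memory block 5; 138 MB remain.
Put P6 (74 MB) in memory block 5; 64 MB remain.
Put P7 (200 MB) in memory block 6; 56 MB remain.
Put P8 (150 MB) in memory block 7; 106 MB remain.
Put P9 (225 MB) in memory block 8; 31 MB remain.
Put P10 (109 MB) in memory block 9; 147 MB remain.
Put P11 (201 MB) in memory block 10; 55 MB remain.
Put P12 (76 MB) in memory block 7; 30 MB remain.
Put P13 (173 MB) in memory block 11; 83 MB remain.
Put P14 (131 MB) in memory block 9; 16 MB remain.
Put P15 (29 MB) in memory block 7; 1 MB remain.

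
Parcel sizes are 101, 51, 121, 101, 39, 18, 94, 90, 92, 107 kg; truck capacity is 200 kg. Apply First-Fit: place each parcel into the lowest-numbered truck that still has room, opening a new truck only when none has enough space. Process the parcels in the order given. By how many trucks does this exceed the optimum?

First-Fit: [101,51,39] [121,18] [101,94] [90,92] [107] → 5 trucks.
Total size 814 kg; any packing needs at least ⌈814/200⌉ = 5 trucks.
So 5 is already optimal.

0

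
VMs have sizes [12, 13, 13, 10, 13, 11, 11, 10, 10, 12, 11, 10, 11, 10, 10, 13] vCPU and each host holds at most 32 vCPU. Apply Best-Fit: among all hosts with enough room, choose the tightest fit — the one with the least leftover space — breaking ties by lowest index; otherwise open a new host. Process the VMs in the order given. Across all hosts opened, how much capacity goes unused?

Put 12 vCPU in host 1; 20 vCPU remain.
Put 13 vCPU in host 1; 7 vCPU remain.
Put 13 vCPU in host 2; 19 vCPU remain.
Put 10 vCPU in host 2; 9 vCPU remain.
Put 13 vCPU in host 3; 19 vCPU remain.
Put 11 vCPU in host 3; 8 vCPU remain.
Put 11 vCPU in host 4; 21 vCPU remain.
Put 10 vCPU in host 4; 11 vCPU remain.
Put 10 vCPU in host 4; 1 vCPU remain.
Put 12 vCPU in host 5; 20 vCPU remain.
Put 11 vCPU in host 5; 9 vCPU remain.
Put 10 vCPU in host 6; 22 vCPU remain.
Put 11 vCPU in host 6; 11 vCPU remain.
Put 10 vCPU in host 6; 1 vCPU remain.
Put 10 vCPU in host 7; 22 vCPU remain.
Put 13 vCPU in host 7; 9 vCPU remain.
7 hosts × 32 vCPU = 224 vCPU; used 180 vCPU; unused 44 vCPU.

44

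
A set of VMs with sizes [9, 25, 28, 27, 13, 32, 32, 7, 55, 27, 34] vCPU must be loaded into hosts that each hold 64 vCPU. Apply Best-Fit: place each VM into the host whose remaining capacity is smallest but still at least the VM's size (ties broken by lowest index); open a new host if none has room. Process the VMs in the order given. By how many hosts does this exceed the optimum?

0

Best-Fit: [9,25,28] [27,13,7] [32,32] [55] [27,34] → 5 hosts.
Total size 289 vCPU; any packing needs at least ⌈289/64⌉ = 5 hosts.
So 5 is already optimal.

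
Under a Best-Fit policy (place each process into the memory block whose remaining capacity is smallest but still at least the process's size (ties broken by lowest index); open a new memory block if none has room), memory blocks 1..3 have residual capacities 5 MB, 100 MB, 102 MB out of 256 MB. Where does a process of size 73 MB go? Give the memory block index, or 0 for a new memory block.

2

Memory blocks with room: memory block 2 (100 MB), memory block 3 (102 MB).
Tightest fit is memory block 2 with 100 MB free.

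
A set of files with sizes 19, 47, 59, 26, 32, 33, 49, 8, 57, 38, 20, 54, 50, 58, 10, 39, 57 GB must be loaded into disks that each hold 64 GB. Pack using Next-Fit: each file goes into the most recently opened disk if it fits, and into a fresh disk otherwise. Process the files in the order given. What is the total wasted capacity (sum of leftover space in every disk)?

176

disk 1: place 19 GB, 45 GB left
disk 2: place 47 GB, 17 GB left
disk 3: place 59 GB, 5 GB left
disk 4: place 26 GB, 38 GB left
disk 4: place 32 GB, 6 GB left
disk 5: place 33 GB, 31 GB left
disk 6: place 49 GB, 15 GB left
disk 6: place 8 GB, 7 GB left
disk 7: place 57 GB, 7 GB left
disk 8: place 38 GB, 26 GB left
disk 8: place 20 GB, 6 GB left
disk 9: place 54 GB, 10 GB left
disk 10: place 50 GB, 14 GB left
disk 11: place 58 GB, 6 GB left
disk 12: place 10 GB, 54 GB left
disk 12: place 39 GB, 15 GB left
disk 13: place 57 GB, 7 GB left
13 disks × 64 GB = 832 GB; used 656 GB; unused 176 GB.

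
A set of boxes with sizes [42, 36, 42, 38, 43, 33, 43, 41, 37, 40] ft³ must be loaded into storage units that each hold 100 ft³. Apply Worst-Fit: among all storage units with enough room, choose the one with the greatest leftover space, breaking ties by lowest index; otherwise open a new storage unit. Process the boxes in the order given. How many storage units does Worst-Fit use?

5

Put 42 ft³ in storage unit 1; 58 ft³ remain.
Put 36 ft³ in storage unit 1; 22 ft³ remain.
Put 42 ft³ in storage unit 2; 58 ft³ remain.
Put 38 ft³ in storage unit 2; 20 ft³ remain.
Put 43 ft³ in storage unit 3; 57 ft³ remain.
Put 33 ft³ in storage unit 3; 24 ft³ remain.
Put 43 ft³ in storage unit 4; 57 ft³ remain.
Put 41 ft³ in storage unit 4; 16 ft³ remain.
Put 37 ft³ in storage unit 5; 63 ft³ remain.
Put 40 ft³ in storage unit 5; 23 ft³ remain.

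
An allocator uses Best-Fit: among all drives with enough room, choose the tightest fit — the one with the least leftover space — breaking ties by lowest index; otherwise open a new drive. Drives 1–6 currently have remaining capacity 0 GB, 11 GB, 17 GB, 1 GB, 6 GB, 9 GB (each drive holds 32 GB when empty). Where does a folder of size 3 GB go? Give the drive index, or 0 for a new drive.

5

Drives with room: drive 2 (11 GB), drive 3 (17 GB), drive 5 (6 GB), drive 6 (9 GB).
Tightest fit is drive 5 with 6 GB free.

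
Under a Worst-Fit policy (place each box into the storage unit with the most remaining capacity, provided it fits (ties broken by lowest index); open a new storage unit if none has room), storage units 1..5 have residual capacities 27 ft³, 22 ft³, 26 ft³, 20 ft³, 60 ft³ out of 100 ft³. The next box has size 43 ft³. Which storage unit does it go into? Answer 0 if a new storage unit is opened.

5

Storage units with room: storage unit 5 (60 ft³).
Most room is storage unit 5 with 60 ft³ free.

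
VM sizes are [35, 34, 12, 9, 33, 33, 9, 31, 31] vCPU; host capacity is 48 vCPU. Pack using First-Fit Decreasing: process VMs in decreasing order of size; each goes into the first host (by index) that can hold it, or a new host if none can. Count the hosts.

Sorted descending: 35, 34, 33, 33, 31, 31, 12, 9, 9.
host 1: place 35 vCPU, 13 vCPU left
host 2: place 34 vCPU, 14 vCPU left
host 3: place 33 vCPU, 15 vCPU left
host 4: place 33 vCPU, 15 vCPU left
host 5: place 31 vCPU, 17 vCPU left
host 6: place 31 vCPU, 17 vCPU left
host 1: place 12 vCPU, 1 vCPU left
host 2: place 9 vCPU, 5 vCPU left
host 3: place 9 vCPU, 6 vCPU left

6 hosts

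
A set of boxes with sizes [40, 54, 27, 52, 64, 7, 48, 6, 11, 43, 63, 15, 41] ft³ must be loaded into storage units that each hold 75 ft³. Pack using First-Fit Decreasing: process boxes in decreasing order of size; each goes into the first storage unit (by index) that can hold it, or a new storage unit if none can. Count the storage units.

8

Sorted descending: 64, 63, 54, 52, 48, 43, 41, 40, 27, 15, 11, 7, 6.
Put 64 ft³ in storage unit 1; 11 ft³ remain.
Put 63 ft³ in storage unit 2; 12 ft³ remain.
Put 54 ft³ in storage unit 3; 21 ft³ remain.
Put 52 ft³ in storage unit 4; 23 ft³ remain.
Put 48 ft³ in storage unit 5; 27 ft³ remain.
Put 43 ft³ in storage unit 6; 32 ft³ remain.
Put 41 ft³ in storage unit 7; 34 ft³ remain.
Put 40 ft³ in storage unit 8; 35 ft³ remain.
Put 27 ft³ in storage unit 5; 0 ft³ remain.
Put 15 ft³ in storage unit 3; 6 ft³ remain.
Put 11 ft³ in storage unit 1; 0 ft³ remain.
Put 7 ft³ in storage unit 2; 5 ft³ remain.
Put 6 ft³ in storage unit 3; 0 ft³ remain.
Final storage units: [64,11] [63,7] [54,15,6] [52] [48,27] [43] [41] [40].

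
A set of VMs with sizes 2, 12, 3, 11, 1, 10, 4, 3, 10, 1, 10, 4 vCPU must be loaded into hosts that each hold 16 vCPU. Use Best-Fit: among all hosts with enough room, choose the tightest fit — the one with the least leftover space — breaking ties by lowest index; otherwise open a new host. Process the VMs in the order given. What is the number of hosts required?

host 1: place 2 vCPU, 14 vCPU left
host 1: place 12 vCPU, 2 vCPU left
host 2: place 3 vCPU, 13 vCPU left
host 2: place 11 vCPU, 2 vCPU left
host 1: place 1 vCPU, 1 vCPU left
host 3: place 10 vCPU, 6 vCPU left
host 3: place 4 vCPU, 2 vCPU left
host 4: place 3 vCPU, 13 vCPU left
host 4: place 10 vCPU, 3 vCPU left
host 1: place 1 vCPU, 0 vCPU left
host 5: place 10 vCPU, 6 vCPU left
host 5: place 4 vCPU, 2 vCPU left

5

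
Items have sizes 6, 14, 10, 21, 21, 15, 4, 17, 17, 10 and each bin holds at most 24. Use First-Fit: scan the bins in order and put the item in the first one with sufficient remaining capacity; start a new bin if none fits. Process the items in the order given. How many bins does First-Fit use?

7

Put 6 in bin 1; 18 remain.
Put 14 in bin 1; 4 remain.
Put 10 in bin 2; 14 remain.
Put 21 in bin 3; 3 remain.
Put 21 in bin 4; 3 remain.
Put 15 in bin 5; 9 remain.
Put 4 in bin 1; 0 remain.
Put 17 in bin 6; 7 remain.
Put 17 in bin 7; 7 remain.
Put 10 in bin 2; 4 remain.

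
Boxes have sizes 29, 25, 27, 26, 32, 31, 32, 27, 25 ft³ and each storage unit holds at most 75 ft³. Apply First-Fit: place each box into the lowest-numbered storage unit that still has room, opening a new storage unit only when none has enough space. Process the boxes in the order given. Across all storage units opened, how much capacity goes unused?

121

storage unit 1: place 29 ft³, 46 ft³ left
storage unit 1: place 25 ft³, 21 ft³ left
storage unit 2: place 27 ft³, 48 ft³ left
storage unit 2: place 26 ft³, 22 ft³ left
storage unit 3: place 32 ft³, 43 ft³ left
storage unit 3: place 31 ft³, 12 ft³ left
storage unit 4: place 32 ft³, 43 ft³ left
storage unit 4: place 27 ft³, 16 ft³ left
storage unit 5: place 25 ft³, 50 ft³ left
5 storage units × 75 ft³ = 375 ft³; used 254 ft³; unused 121 ft³.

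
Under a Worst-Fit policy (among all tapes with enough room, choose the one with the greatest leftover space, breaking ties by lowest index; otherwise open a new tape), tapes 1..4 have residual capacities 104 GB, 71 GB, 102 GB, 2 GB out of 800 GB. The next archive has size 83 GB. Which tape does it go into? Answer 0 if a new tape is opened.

1

Tapes with room: tape 1 (104 GB), tape 3 (102 GB).
Most room is tape 1 with 104 GB free.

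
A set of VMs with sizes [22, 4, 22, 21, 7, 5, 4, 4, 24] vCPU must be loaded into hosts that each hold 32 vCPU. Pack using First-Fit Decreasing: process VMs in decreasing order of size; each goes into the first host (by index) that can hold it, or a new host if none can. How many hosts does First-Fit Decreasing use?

Sorted descending: 24, 22, 22, 21, 7, 5, 4, 4, 4.
Put 24 vCPU in host 1; 8 vCPU remain.
Put 22 vCPU in host 2; 10 vCPU remain.
Put 22 vCPU in host 3; 10 vCPU remain.
Put 21 vCPU in host 4; 11 vCPU remain.
Put 7 vCPU in host 1; 1 vCPU remain.
Put 5 vCPU in host 2; 5 vCPU remain.
Put 4 vCPU in host 2; 1 vCPU remain.
Put 4 vCPU in host 3; 6 vCPU remain.
Put 4 vCPU in host 3; 2 vCPU remain.
Final hosts: [24,7] [22,5,4] [22,4,4] [21].

4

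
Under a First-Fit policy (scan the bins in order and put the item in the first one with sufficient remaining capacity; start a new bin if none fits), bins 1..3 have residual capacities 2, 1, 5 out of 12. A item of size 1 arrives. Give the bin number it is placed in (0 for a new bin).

Bins with room: bin 1 (2), bin 2 (1), bin 3 (5).
The first with room is bin 1.

1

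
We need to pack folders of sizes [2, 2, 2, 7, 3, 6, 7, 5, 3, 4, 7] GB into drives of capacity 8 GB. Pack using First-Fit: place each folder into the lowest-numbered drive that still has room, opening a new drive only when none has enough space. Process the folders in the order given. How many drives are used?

drive 1: place 2 GB, 6 GB left
drive 1: place 2 GB, 4 GB left
drive 1: place 2 GB, 2 GB left
drive 2: place 7 GB, 1 GB left
drive 3: place 3 GB, 5 GB left
drive 4: place 6 GB, 2 GB left
drive 5: place 7 GB, 1 GB left
drive 3: place 5 GB, 0 GB left
drive 6: place 3 GB, 5 GB left
drive 6: place 4 GB, 1 GB left
drive 7: place 7 GB, 1 GB left

7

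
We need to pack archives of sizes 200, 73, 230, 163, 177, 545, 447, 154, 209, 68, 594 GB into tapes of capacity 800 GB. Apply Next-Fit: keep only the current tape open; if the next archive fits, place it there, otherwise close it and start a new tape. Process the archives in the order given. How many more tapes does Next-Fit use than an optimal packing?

Next-Fit: [200,73,230,163] [177,545] [447,154] [209,68] [594] → 5 tapes.
Total size 2860 GB; any packing needs at least ⌈2860/800⌉ = 4 tapes.
An optimal packing achieves that bound: [594,200] [545,230] [447,209,73,68] [177,163,154] → 4 tapes.
Excess: 5 − 4 = 1.

1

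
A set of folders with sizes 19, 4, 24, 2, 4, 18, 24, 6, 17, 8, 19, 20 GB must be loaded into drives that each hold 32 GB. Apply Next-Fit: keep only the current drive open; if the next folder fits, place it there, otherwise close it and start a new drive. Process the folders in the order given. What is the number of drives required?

7

19 GB → drive 1 (remaining 13 GB)
4 GB → drive 1 (remaining 9 GB)
24 GB → drive 2 (remaining 8 GB)
2 GB → drive 2 (remaining 6 GB)
4 GB → drive 2 (remaining 2 GB)
18 GB → drive 3 (remaining 14 GB)
24 GB → drive 4 (remaining 8 GB)
6 GB → drive 4 (remaining 2 GB)
17 GB → drive 5 (remaining 15 GB)
8 GB → drive 5 (remaining 7 GB)
19 GB → drive 6 (remaining 13 GB)
20 GB → drive 7 (remaining 12 GB)
Final drives: [19,4] [24,2,4] [18] [24,6] [17,8] [19] [20].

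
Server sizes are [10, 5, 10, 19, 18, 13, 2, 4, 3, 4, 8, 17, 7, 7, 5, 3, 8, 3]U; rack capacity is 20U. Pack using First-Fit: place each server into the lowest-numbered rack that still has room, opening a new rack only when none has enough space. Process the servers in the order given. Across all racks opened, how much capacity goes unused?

14

rack 1: place 10U, 10U left
rack 1: place 5U, 5U left
rack 2: place 10U, 10U left
rack 3: place 19U, 1U left
rack 4: place 18U, 2U left
rack 5: place 13U, 7U left
rack 1: place 2U, 3U left
rack 2: place 4U, 6U left
rack 1: place 3U, 0U left
rack 2: place 4U, 2U left
rack 6: place 8U, 12U left
rack 7: place 17U, 3U left
rack 5: place 7U, 0U left
rack 6: place 7U, 5U left
rack 6: place 5U, 0U left
rack 7: place 3U, 0U left
rack 8: place 8U, 12U left
rack 8: place 3U, 9U left
8 racks × 20U = 160U; used 146U; unused 14U.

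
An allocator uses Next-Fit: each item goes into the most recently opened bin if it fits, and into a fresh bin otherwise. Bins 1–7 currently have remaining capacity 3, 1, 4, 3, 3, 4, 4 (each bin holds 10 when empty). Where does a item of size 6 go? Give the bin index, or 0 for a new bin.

0

Next-Fit only looks at bin 7, which has 4 free.
6 does not fit, so a new bin is opened.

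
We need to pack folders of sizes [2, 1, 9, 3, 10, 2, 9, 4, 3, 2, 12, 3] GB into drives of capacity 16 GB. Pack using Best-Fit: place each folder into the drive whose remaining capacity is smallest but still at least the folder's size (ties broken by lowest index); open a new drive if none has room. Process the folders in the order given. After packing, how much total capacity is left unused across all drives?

2 GB → drive 1 (remaining 14 GB)
1 GB → drive 1 (remaining 13 GB)
9 GB → drive 1 (remaining 4 GB)
3 GB → drive 1 (remaining 1 GB)
10 GB → drive 2 (remaining 6 GB)
2 GB → drive 2 (remaining 4 GB)
9 GB → drive 3 (remaining 7 GB)
4 GB → drive 2 (remaining 0 GB)
3 GB → drive 3 (remaining 4 GB)
2 GB → drive 3 (remaining 2 GB)
12 GB → drive 4 (remaining 4 GB)
3 GB → drive 4 (remaining 1 GB)
4 drives × 16 GB = 64 GB; used 60 GB; unused 4 GB.

4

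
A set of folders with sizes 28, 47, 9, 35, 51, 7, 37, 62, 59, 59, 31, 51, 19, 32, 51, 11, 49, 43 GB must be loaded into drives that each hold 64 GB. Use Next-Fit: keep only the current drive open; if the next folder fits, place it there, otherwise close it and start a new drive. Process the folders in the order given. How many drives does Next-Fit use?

28 GB → drive 1 (remaining 36 GB)
47 GB → drive 2 (remaining 17 GB)
9 GB → drive 2 (remaining 8 GB)
35 GB → drive 3 (remaining 29 GB)
51 GB → drive 4 (remaining 13 GB)
7 GB → drive 4 (remaining 6 GB)
37 GB → drive 5 (remaining 27 GB)
62 GB → drive 6 (remaining 2 GB)
59 GB → drive 7 (remaining 5 GB)
59 GB → drive 8 (remaining 5 GB)
31 GB → drive 9 (remaining 33 GB)
51 GB → drive 10 (remaining 13 GB)
19 GB → drive 11 (remaining 45 GB)
32 GB → drive 11 (remaining 13 GB)
51 GB → drive 12 (remaining 13 GB)
11 GB → drive 12 (remaining 2 GB)
49 GB → drive 13 (remaining 15 GB)
43 GB → drive 14 (remaining 21 GB)

14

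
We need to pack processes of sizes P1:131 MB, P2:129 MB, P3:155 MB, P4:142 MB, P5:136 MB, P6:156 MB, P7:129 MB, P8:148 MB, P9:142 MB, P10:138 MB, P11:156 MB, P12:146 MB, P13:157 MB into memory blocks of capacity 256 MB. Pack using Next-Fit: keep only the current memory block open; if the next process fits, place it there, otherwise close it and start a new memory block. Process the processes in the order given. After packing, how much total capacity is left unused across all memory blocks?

memory block 1: place P1 (131 MB), 125 MB left
memory block 2: place P2 (129 MB), 127 MB left
memory block 3: place P3 (155 MB), 101 MB left
memory block 4: place P4 (142 MB), 114 MB left
memory block 5: place P5 (136 MB), 120 MB left
memory block 6: place P6 (156 MB), 100 MB left
memory block 7: place P7 (129 MB), 127 MB left
memory block 8: place P8 (148 MB), 108 MB left
memory block 9: place P9 (142 MB), 114 MB left
memory block 10: place P10 (138 MB), 118 MB left
memory block 11: place P11 (156 MB), 100 MB left
memory block 12: place P12 (146 MB), 110 MB left
memory block 13: place P13 (157 MB), 99 MB left
13 memory blocks × 256 MB = 3328 MB; used 1865 MB; unused 1463 MB.

1463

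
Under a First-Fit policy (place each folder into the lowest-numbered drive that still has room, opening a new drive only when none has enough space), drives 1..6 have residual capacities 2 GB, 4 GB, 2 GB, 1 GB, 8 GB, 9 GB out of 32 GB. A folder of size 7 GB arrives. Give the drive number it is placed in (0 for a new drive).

Drives with room: drive 5 (8 GB), drive 6 (9 GB).
The first with room is drive 5.

5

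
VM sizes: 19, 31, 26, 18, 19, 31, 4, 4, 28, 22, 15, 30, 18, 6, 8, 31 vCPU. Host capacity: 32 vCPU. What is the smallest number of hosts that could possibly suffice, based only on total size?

10

Total size = 19 + 31 + 26 + 18 + 19 + 31 + 4 + 4 + 28 + 22 + 15 + 30 + 18 + 6 + 8 + 31 = 310 vCPU.
⌈310 / 32⌉ = 10.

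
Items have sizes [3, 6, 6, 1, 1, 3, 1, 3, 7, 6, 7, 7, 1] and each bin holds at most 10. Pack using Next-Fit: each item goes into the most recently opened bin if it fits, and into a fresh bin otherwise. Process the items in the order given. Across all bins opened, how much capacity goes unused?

18

3 → bin 1 (remaining 7)
6 → bin 1 (remaining 1)
6 → bin 2 (remaining 4)
1 → bin 2 (remaining 3)
1 → bin 2 (remaining 2)
3 → bin 3 (remaining 7)
1 → bin 3 (remaining 6)
3 → bin 3 (remaining 3)
7 → bin 4 (remaining 3)
6 → bin 5 (remaining 4)
7 → bin 6 (remaining 3)
7 → bin 7 (remaining 3)
1 → bin 7 (remaining 2)
7 bins × 10 = 70; used 52; unused 18.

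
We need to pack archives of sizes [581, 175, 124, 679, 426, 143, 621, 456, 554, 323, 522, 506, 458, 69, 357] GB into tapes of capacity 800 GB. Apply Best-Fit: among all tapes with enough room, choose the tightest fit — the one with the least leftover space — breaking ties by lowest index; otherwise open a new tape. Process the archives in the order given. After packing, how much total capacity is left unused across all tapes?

tape 1: place 581 GB, 219 GB left
tape 1: place 175 GB, 44 GB left
tape 2: place 124 GB, 676 GB left
tape 3: place 679 GB, 121 GB left
tape 2: place 426 GB, 250 GB left
tape 2: place 143 GB, 107 GB left
tape 4: place 621 GB, 179 GB left
tape 5: place 456 GB, 344 GB left
tape 6: place 554 GB, 246 GB left
tape 5: place 323 GB, 21 GB left
tape 7: place 522 GB, 278 GB left
tape 8: place 506 GB, 294 GB left
tape 9: place 458 GB, 342 GB left
tape 2: place 69 GB, 38 GB left
tape 10: place 357 GB, 443 GB left
10 tapes × 800 GB = 8000 GB; used 5994 GB; unused 2006 GB.

2006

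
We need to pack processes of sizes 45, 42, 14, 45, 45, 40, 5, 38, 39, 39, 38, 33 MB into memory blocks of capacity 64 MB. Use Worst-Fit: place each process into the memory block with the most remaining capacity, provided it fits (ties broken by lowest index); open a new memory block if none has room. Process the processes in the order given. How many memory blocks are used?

memory block 1: place 45 MB, 19 MB left
memory block 2: place 42 MB, 22 MB left
memory block 2: place 14 MB, 8 MB left
memory block 3: place 45 MB, 19 MB left
memory block 4: place 45 MB, 19 MB left
memory block 5: place 40 MB, 24 MB left
memory block 5: place 5 MB, 19 MB left
memory block 6: place 38 MB, 26 MB left
memory block 7: place 39 MB, 25 MB left
memory block 8: place 39 MB, 25 MB left
memory block 9: place 38 MB, 26 MB left
memory block 10: place 33 MB, 31 MB left

10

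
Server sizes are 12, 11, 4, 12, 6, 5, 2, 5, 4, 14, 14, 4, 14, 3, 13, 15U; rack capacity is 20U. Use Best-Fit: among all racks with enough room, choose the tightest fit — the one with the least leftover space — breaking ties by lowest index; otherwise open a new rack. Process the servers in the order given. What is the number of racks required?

8

Put 12U in rack 1; 8U remain.
Put 11U in rack 2; 9U remain.
Put 4U in rack 1; 4U remain.
Put 12U in rack 3; 8U remain.
Put 6U in rack 3; 2U remain.
Put 5U in rack 2; 4U remain.
Put 2U in rack 3; 0U remain.
Put 5U in rack 4; 15U remain.
Put 4U in rack 1; 0U remain.
Put 14U in rack 4; 1U remain.
Put 14U in rack 5; 6U remain.
Put 4U in rack 2; 0U remain.
Put 14U in rack 6; 6U remain.
Put 3U in rack 5; 3U remain.
Put 13U in rack 7; 7U remain.
Put 15U in rack 8; 5U remain.
Final racks: [12,4,4] [11,5,4] [12,6,2] [5,14] [14,3] [14] [13] [15].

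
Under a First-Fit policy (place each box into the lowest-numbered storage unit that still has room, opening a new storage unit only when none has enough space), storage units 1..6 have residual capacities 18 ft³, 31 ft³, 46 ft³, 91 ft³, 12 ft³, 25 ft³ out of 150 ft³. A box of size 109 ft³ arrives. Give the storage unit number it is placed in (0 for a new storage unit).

No storage unit has ≥ 109 ft³ free, so a new storage unit is opened.

0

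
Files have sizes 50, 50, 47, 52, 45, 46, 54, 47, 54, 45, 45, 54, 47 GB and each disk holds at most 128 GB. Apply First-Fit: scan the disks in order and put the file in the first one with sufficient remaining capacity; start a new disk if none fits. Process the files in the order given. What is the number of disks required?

Put 50 GB in disk 1; 78 GB remain.
Put 50 GB in disk 1; 28 GB remain.
Put 47 GB in disk 2; 81 GB remain.
Put 52 GB in disk 2; 29 GB remain.
Put 45 GB in disk 3; 83 GB remain.
Put 46 GB in disk 3; 37 GB remain.
Put 54 GB in disk 4; 74 GB remain.
Put 47 GB in disk 4; 27 GB remain.
Put 54 GB in disk 5; 74 GB remain.
Put 45 GB in disk 5; 29 GB remain.
Put 45 GB in disk 6; 83 GB remain.
Put 54 GB in disk 6; 29 GB remain.
Put 47 GB in disk 7; 81 GB remain.
Final disks: [50,50] [47,52] [45,46] [54,47] [54,45] [45,54] [47].

7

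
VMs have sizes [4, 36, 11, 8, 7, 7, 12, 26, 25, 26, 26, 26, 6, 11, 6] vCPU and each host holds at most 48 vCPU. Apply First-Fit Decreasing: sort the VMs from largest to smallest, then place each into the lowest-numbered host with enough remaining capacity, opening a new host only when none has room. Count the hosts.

6

Sorted descending: 36, 26, 26, 26, 26, 25, 12, 11, 11, 8, 7, 7, 6, 6, 4.
36 vCPU → host 1 (remaining 12 vCPU)
26 vCPU → host 2 (remaining 22 vCPU)
26 vCPU → host 3 (remaining 22 vCPU)
26 vCPU → host 4 (remaining 22 vCPU)
26 vCPU → host 5 (remaining 22 vCPU)
25 vCPU → host 6 (remaining 23 vCPU)
12 vCPU → host 1 (remaining 0 vCPU)
11 vCPU → host 2 (remaining 11 vCPU)
11 vCPU → host 2 (remaining 0 vCPU)
8 vCPU → host 3 (remaining 14 vCPU)
7 vCPU → host 3 (remaining 7 vCPU)
7 vCPU → host 3 (remaining 0 vCPU)
6 vCPU → host 4 (remaining 16 vCPU)
6 vCPU → host 4 (remaining 10 vCPU)
4 vCPU → host 4 (remaining 6 vCPU)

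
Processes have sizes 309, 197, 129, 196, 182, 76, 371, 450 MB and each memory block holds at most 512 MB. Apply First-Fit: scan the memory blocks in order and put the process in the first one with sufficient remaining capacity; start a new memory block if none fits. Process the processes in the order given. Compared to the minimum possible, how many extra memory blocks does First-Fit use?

First-Fit: [309,197] [129,196,182] [76,371] [450] → 4 memory blocks.
Total size 1910 MB; any packing needs at least ⌈1910/512⌉ = 4 memory blocks.
So 4 is already optimal.

0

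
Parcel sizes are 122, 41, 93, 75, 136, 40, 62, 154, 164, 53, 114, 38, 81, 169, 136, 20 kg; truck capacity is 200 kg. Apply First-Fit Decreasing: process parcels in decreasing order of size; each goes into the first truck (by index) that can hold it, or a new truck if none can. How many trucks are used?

8 trucks

Sorted descending: 169, 164, 154, 136, 136, 122, 114, 93, 81, 75, 62, 53, 41, 40, 38, 20.
Put 169 kg in truck 1; 31 kg remain.
Put 164 kg in truck 2; 36 kg remain.
Put 154 kg in truck 3; 46 kg remain.
Put 136 kg in truck 4; 64 kg remain.
Put 136 kg in truck 5; 64 kg remain.
Put 122 kg in truck 6; 78 kg remain.
Put 114 kg in truck 7; 86 kg remain.
Put 93 kg in truck 8; 107 kg remain.
Put 81 kg in truck 7; 5 kg remain.
Put 75 kg in truck 6; 3 kg remain.
Put 62 kg in truck 4; 2 kg remain.
Put 53 kg in truck 5; 11 kg remain.
Put 41 kg in truck 3; 5 kg remain.
Put 40 kg in truck 8; 67 kg remain.
Put 38 kg in truck 8; 29 kg remain.
Put 20 kg in truck 1; 11 kg remain.
Final trucks: [169,20] [164] [154,41] [136,62] [136,53] [122,75] [114,81] [93,40,38].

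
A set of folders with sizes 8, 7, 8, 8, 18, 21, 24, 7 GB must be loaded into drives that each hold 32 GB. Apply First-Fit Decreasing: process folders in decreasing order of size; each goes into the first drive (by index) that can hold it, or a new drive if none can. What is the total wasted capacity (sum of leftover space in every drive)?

Sorted descending: 24, 21, 18, 8, 8, 8, 7, 7.
Put 24 GB in drive 1; 8 GB remain.
Put 21 GB in drive 2; 11 GB remain.
Put 18 GB in drive 3; 14 GB remain.
Put 8 GB in drive 1; 0 GB remain.
Put 8 GB in drive 2; 3 GB remain.
Put 8 GB in drive 3; 6 GB remain.
Put 7 GB in drive 4; 25 GB remain.
Put 7 GB in drive 4; 18 GB remain.
4 drives × 32 GB = 128 GB; used 101 GB; unused 27 GB.

27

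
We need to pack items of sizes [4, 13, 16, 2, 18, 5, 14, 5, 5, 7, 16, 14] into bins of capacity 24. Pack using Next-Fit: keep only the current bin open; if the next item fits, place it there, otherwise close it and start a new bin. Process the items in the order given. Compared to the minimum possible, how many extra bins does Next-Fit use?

Next-Fit: [4,13] [16,2] [18,5] [14,5,5] [7,16] [14] → 6 bins.
6 items exceed 12 (half the capacity), and no two of those can share a bin, so at least 6 bins are needed.
So 6 is already optimal.

0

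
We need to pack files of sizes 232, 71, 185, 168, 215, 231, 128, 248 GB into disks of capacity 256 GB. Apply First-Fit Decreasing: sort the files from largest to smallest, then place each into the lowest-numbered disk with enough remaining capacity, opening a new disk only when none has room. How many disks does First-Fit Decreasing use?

Sorted descending: 248, 232, 231, 215, 185, 168, 128, 71.
disk 1: place 248 GB, 8 GB left
disk 2: place 232 GB, 24 GB left
disk 3: place 231 GB, 25 GB left
disk 4: place 215 GB, 41 GB left
disk 5: place 185 GB, 71 GB left
disk 6: place 168 GB, 88 GB left
disk 7: place 128 GB, 128 GB left
disk 5: place 71 GB, 0 GB left
Final disks: [248] [232] [231] [215] [185,71] [168] [128].

7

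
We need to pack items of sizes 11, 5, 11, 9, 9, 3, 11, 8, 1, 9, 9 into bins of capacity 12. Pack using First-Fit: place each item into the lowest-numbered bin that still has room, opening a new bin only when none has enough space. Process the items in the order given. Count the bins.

9 bins

Put 11 in bin 1; 1 remain.
Put 5 in bin 2; 7 remain.
Put 11 in bin 3; 1 remain.
Put 9 in bin 4; 3 remain.
Put 9 in bin 5; 3 remain.
Put 3 in bin 2; 4 remain.
Put 11 in bin 6; 1 remain.
Put 8 in bin 7; 4 remain.
Put 1 in bin 1; 0 remain.
Put 9 in bin 8; 3 remain.
Put 9 in bin 9; 3 remain.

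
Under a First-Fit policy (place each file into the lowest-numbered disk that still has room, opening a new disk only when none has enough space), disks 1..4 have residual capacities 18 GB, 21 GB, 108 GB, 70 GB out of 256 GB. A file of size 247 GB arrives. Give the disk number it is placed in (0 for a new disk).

No disk has ≥ 247 GB free, so a new disk is opened.

0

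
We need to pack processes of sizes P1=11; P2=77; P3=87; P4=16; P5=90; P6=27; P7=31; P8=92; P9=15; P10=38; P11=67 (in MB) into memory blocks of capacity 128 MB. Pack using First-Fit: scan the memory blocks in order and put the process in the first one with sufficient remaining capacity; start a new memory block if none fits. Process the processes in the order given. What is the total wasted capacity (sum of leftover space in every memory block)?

89

Put P1 (11 MB) in memory block 1; 117 MB remain.
Put P2 (77 MB) in memory block 1; 40 MB remain.
Put P3 (87 MB) in memory block 2; 41 MB remain.
Put P4 (16 MB) in memory block 1; 24 MB remain.
Put P5 (90 MB) in memory block 3; 38 MB remain.
Put P6 (27 MB) in memory block 2; 14 MB remain.
Put P7 (31 MB) in memory block 3; 7 MB remain.
Put P8 (92 MB) in memory block 4; 36 MB remain.
Put P9 (15 MB) in memory block 1; 9 MB remain.
Put P10 (38 MB) in memory block 5; 90 MB remain.
Put P11 (67 MB) in memory block 5; 23 MB remain.
5 memory blocks × 128 MB = 640 MB; used 551 MB; unused 89 MB.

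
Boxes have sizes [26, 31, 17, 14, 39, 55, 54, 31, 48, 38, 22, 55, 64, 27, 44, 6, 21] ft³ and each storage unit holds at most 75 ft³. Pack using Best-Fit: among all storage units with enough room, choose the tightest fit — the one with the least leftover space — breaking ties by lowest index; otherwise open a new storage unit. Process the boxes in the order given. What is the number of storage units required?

9

storage unit 1: place 26 ft³, 49 ft³ left
storage unit 1: place 31 ft³, 18 ft³ left
storage unit 1: place 17 ft³, 1 ft³ left
storage unit 2: place 14 ft³, 61 ft³ left
storage unit 2: place 39 ft³, 22 ft³ left
storage unit 3: place 55 ft³, 20 ft³ left
storage unit 4: place 54 ft³, 21 ft³ left
storage unit 5: place 31 ft³, 44 ft³ left
storage unit 6: place 48 ft³, 27 ft³ left
storage unit 5: place 38 ft³, 6 ft³ left
storage unit 2: place 22 ft³, 0 ft³ left
storage unit 7: place 55 ft³, 20 ft³ left
storage unit 8: place 64 ft³, 11 ft³ left
storage unit 6: place 27 ft³, 0 ft³ left
storage unit 9: place 44 ft³, 31 ft³ left
storage unit 5: place 6 ft³, 0 ft³ left
storage unit 4: place 21 ft³, 0 ft³ left
Final storage units: [26,31,17] [14,39,22] [55] [54,21] [31,38,6] [48,27] [55] [64] [44].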